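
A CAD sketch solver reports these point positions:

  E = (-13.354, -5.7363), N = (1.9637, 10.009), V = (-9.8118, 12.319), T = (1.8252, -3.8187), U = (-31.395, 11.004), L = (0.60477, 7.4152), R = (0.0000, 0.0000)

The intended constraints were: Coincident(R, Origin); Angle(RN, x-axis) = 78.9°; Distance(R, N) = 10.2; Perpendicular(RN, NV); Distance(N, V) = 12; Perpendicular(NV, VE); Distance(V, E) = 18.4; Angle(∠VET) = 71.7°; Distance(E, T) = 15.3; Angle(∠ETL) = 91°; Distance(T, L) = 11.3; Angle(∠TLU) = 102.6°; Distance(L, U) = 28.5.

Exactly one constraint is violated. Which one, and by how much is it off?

Distance(L, U) = 28.5 — off by 3.70.

R = (0.00, 0.00) ✓; RN at 78.90° ✓; |RN| = 10.20 ✓; ∠(RN, NV) = 90.00° ✓; |NV| = 12.00 ✓; ∠(NV, VE) = 90.00° ✓; |VE| = 18.40 ✓; ∠VET = 71.70° ✓; |ET| = 15.30 ✓; ∠ETL = 91.00° ✓; |TL| = 11.30 ✓; ∠TLU = 102.6° ✓; |LU| = 32.20 ✗.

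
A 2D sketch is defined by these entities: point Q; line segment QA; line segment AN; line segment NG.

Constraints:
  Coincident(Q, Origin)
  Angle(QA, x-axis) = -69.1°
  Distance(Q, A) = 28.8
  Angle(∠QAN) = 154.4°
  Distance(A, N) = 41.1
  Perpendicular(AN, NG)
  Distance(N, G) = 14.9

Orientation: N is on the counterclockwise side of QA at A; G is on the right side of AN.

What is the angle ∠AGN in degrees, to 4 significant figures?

70.07°

Q is at the origin; QA runs at -69.1° with length 28.8, so A = 28.8·(cos -69.1°, sin -69.1°) = (10.27, -26.91). ∠QAN = 154.4°, so AN runs at -69.1° + (180° − 154.4°) = -43.50° from the x-axis; with |AN| = 41.1, N = A + 41.1·(cos -43.50°, sin -43.50°) = (40.09, -55.20). AN is perpendicular to NG; with |NG| = 14.9 on the right of AN, G = N + 14.9·(-0.6884, -0.7254) = (29.83, -66.00). Then cos ∠AGN = GA·GN / (|GA||GN|), giving 70.07°.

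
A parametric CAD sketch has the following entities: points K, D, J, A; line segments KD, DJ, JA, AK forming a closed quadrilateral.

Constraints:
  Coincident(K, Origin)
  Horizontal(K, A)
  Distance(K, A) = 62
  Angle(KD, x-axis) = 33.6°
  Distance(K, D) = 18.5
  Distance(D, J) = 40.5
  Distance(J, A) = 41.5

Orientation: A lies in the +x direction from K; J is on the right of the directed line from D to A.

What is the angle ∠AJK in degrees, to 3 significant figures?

97.3°

K is at the origin; K and A share the same y with |KA| = 62.0 and A in +x, so A = (62.0, 0). KD runs at 33.6° with |KD| = 18.5, so D = (15.4, 10.2). J is determined by |DJ| = 40.5 and |JA| = 41.5 together: it lies at the intersection of circle(D, 40.5) and circle(A, 41.5). With |DA| = 47.7, the foot of the radical line on DA is 23.0 from D and the perpendicular offset is √(40.5² − 23.0²) = 33.3. Taking the right-of-DA solution: J = (30.7, -27.3).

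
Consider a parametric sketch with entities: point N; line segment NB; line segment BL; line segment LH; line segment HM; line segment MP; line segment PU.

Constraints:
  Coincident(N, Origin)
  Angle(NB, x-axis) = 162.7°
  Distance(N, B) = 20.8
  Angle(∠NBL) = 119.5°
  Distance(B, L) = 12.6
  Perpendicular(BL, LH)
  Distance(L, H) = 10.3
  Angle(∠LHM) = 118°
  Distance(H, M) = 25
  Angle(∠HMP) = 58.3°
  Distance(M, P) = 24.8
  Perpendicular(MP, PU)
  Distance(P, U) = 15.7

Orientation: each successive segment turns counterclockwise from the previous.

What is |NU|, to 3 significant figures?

26.8

N is at the origin; NB runs at 162.7° with length 20.8, so B = (-19.9, 6.19). ∠NBL = 119.5° gives BL at -137° from the x-axis; with |BL| = 12.6, L = (-29.0, -2.44). The perpendicularity gives LH at right angles to BL, so LH runs at -46.8°; with |LH| = 10.3, H = (-22.0, -9.95). ∠LHM = 118.0° gives HM at 15.2° from the x-axis; with |HM| = 25.0, M = (2.13, -3.39). ∠HMP = 58.3° gives MP at 137° from the x-axis; with |MP| = 24.8, P = (-16.0, 13.6). MP ⟂ PU, so PU runs at -133°; with |PU| = 15.7, U = (-26.7, 2.09). Then |NU| = |U − N| = 26.8.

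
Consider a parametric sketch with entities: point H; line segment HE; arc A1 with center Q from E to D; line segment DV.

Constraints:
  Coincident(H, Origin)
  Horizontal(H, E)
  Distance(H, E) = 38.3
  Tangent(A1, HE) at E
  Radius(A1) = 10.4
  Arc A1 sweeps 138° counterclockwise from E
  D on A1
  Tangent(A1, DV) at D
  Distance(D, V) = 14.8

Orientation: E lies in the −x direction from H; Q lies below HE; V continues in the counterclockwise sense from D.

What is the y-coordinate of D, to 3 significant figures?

-18.1

H is at the origin; HE is horizontal with |HE| = 38.3 and E on the −x side, so E = (-38.3, 0.00). Tangency of A1 to HE means the radius QE is perpendicular to HE, so Q = E + (0, -10.4) = (-38.3, -10.4). On A1, E sits at bearing 90° from Q; a 138° counterclockwise sweep puts D at bearing 228°, so D = Q + 10.4·(cos 228°, sin 228°) = (-45.3, -18.1). So D.y = -18.1.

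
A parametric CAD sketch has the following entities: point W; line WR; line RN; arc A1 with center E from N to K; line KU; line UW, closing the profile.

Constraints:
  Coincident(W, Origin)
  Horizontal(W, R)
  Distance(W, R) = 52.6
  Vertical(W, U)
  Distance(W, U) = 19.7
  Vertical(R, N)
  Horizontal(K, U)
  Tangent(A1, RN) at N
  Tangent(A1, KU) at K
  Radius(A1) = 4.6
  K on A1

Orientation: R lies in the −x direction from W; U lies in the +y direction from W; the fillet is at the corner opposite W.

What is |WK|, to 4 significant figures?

51.89

The virtual corner opposite W is at (-52.60, 19.70). The tangent condition forces EN to be normal to RN and A1 meets KU tangentially, so EK is at right angles to KU, with radius 4.6, so the center E sits 4.6 in from both sides at E = (-48.00, 15.10). That places the tangent points at N = (-52.60, 15.10) on RN and K = (-48.00, 19.70) on KU. Then |WK| = |K − W| = 51.89.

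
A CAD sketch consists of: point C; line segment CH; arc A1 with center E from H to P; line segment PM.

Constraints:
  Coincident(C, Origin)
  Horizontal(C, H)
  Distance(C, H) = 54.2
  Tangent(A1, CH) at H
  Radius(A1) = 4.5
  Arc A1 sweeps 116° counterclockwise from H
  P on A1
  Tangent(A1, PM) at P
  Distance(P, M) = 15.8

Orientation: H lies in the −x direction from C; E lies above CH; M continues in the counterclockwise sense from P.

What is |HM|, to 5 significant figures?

20.873

C is at the origin; CH is horizontal with |CH| = 54.2 and H on the −x side, so H = (-54.200, 0.0000). Since A1 is tangent to CH there, EH ⟂ CH, so E = H + (0, 4.5) = (-54.200, 4.5000). On A1, H sits at bearing -90° from E; a 116° counterclockwise sweep puts P at bearing 26°, so P = E + 4.5·(cos 26°, sin 26°) = (-50.155, 6.4727). Tangency of A1 to PM means the radius EP is perpendicular to PM, so PM runs along (−sin 26°, cos 26°); with |PM| = 15.8, M = (-57.082, 20.674). Then |HM| = |M − H| = 20.873.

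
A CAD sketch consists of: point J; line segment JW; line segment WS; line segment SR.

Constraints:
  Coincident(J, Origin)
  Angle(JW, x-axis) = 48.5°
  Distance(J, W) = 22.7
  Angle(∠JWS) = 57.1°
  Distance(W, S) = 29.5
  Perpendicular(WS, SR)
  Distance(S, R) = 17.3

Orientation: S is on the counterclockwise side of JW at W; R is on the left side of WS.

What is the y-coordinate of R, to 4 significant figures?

4.307

J is at the origin; JW runs at 48.5° with length 22.7, so W = 22.7·(cos 48.5°, sin 48.5°) = (15.04, 17.00). ∠JWS = 57.1°, so WS runs at 48.5° + (180° − 57.1°) = 171.4° from the x-axis; with |WS| = 29.5, S = W + 29.5·(cos 171.4°, sin 171.4°) = (-14.13, 21.41). The perpendicularity gives SR at right angles to WS; with |SR| = 17.3 on the left of WS, R = S + 17.3·(-0.1495, -0.9888) = (-16.71, 4.307). So R.y = 4.307.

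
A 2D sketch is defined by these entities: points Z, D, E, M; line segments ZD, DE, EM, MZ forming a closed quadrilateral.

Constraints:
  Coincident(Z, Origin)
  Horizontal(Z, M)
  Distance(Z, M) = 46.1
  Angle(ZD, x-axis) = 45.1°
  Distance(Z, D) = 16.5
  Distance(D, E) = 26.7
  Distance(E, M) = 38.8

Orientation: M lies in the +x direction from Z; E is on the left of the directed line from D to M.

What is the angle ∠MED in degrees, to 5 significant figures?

64.416°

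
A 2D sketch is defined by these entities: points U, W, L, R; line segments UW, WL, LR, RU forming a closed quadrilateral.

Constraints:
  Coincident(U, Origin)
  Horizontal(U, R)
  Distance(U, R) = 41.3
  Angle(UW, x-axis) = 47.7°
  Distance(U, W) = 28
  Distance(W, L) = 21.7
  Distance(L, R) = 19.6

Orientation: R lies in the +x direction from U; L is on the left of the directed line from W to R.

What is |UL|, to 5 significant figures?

45.000

U is at the origin; U and R share the same y with |UR| = 41.3 and R in +x, so R = (41.3, 0). UW runs at 47.7° with |UW| = 28.0, so W = (18.844, 20.710). L is determined by |WL| = 21.7 and |LR| = 19.6 together: it lies at the intersection of circle(W, 21.7) and circle(R, 19.6). With |WR| = 30.547, the foot of the radical line on WR is 16.693 from W and the perpendicular offset is √(21.7² − 16.693²) = 13.864. Taking the left-of-WR solution: L = (40.515, 19.584).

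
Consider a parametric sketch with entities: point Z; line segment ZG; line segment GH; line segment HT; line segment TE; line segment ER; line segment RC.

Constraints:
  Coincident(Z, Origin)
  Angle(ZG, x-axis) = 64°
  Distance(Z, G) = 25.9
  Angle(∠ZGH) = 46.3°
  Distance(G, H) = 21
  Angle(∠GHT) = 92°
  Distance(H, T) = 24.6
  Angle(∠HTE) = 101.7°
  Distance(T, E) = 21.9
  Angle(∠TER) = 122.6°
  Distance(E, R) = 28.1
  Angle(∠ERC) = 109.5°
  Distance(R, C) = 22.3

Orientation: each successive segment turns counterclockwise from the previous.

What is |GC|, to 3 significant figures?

14.6

∠TER = 122.6° gives ER at 61.4° from the x-axis; with |ER| = 28.1, R = (33.3, 19.4). ∠ERC = 109.5° gives RC at 132° from the x-axis; with |RC| = 22.3, C = (18.4, 36.0). Then |GC| = |C − G| = 14.6.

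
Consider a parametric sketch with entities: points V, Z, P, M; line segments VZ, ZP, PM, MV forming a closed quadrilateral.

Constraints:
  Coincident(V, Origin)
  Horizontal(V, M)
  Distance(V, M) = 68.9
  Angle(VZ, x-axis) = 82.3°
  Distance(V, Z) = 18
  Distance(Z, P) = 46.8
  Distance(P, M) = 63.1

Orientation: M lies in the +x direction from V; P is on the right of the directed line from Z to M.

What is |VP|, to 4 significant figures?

30.50

V is at the origin; VM is horizontal with |VM| = 68.9 and M in +x, so M = (68.9, 0). VZ runs at 82.3° with |VZ| = 18.0, so Z = (2.412, 17.84). P is determined by |ZP| = 46.8 and |PM| = 63.1 together: it lies at the intersection of circle(Z, 46.8) and circle(M, 63.1). With |ZM| = 68.84, the foot of the radical line on ZM is 21.41 from Z and the perpendicular offset is √(46.8² − 21.41²) = 41.62. Taking the right-of-ZM solution: P = (12.31, -27.90).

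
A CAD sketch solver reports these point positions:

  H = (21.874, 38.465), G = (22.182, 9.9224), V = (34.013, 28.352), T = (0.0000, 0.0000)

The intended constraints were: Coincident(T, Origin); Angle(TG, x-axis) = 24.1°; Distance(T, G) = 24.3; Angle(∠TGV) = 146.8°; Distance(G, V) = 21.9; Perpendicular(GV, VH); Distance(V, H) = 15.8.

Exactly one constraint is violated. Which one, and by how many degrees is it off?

Perpendicular(GV, VH) — off by 7.10°.

T = (0.00, 0.00) ✓; TG at 24.10° ✓; |TG| = 24.30 ✓; ∠TGV = 146.8° ✓; |GV| = 21.90 ✓; ∠(GV, VH) = 82.90° ✗; |VH| = 15.80 ✓.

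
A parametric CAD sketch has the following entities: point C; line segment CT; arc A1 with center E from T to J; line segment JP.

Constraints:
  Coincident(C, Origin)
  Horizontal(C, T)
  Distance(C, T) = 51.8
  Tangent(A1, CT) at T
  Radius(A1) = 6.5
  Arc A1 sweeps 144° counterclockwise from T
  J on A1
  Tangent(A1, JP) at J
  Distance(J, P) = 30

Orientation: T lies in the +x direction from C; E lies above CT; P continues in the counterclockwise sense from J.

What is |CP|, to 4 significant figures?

42.97

C is at the origin; C and T share the same y with |CT| = 51.8 and T on the +x side, so T = (51.80, 0.000). A1 meets CT tangentially, so ET is at right angles to CT, so E = T + (0, 6.5) = (51.80, 6.500). On A1, T sits at bearing -90° from E; a 144° counterclockwise sweep puts J at bearing 54°, so J = E + 6.5·(cos 54°, sin 54°) = (55.62, 11.76). Since A1 is tangent to JP there, EJ ⟂ JP, so JP runs along (−sin 54°, cos 54°); with |JP| = 30.0, P = (31.35, 29.39). Then |CP| = |P − C| = 42.97.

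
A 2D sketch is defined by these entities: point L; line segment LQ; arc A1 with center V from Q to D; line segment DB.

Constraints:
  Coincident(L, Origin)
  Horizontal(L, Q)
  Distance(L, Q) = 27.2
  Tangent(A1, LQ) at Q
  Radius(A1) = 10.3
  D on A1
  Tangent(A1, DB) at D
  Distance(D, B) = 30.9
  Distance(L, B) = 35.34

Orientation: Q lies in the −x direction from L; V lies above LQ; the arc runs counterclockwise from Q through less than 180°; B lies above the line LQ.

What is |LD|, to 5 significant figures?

18.793

Checks: |LQ| = 27.20 ✓; |VD| = 10.30 ✓; ∠(VD, DB) = 90.00° ✓; |DB| = 30.90 ✓; |LB| = 35.34 ✓.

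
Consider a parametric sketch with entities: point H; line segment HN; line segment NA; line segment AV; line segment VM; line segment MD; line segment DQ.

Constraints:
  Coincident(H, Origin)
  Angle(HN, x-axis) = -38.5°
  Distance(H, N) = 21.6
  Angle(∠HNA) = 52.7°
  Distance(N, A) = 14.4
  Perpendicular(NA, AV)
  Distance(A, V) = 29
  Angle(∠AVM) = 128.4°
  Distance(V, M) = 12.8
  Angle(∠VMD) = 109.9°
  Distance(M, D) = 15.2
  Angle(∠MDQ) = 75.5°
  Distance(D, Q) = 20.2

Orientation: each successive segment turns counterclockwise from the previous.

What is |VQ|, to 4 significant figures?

16.33

H is at the origin; HN runs at -38.5° with length 21.6, so N = (16.90, -13.45). ∠HNA = 52.7° gives NA at 88.80° from the x-axis; with |NA| = 14.4, A = (17.21, 0.9505). The perpendicularity gives AV at right angles to NA, so AV runs at 178.8°; with |AV| = 29.0, V = (-11.79, 1.558). ∠AVM = 128.4° gives VM at -129.6° from the x-axis; with |VM| = 12.8, M = (-19.95, -8.305). ∠VMD = 109.9° gives MD at -59.50° from the x-axis; with |MD| = 15.2, D = (-12.23, -21.40). ∠MDQ = 75.5° gives DQ at 45.00° from the x-axis; with |DQ| = 20.2, Q = (2.051, -7.118). Then |VQ| = |Q − V| = 16.33.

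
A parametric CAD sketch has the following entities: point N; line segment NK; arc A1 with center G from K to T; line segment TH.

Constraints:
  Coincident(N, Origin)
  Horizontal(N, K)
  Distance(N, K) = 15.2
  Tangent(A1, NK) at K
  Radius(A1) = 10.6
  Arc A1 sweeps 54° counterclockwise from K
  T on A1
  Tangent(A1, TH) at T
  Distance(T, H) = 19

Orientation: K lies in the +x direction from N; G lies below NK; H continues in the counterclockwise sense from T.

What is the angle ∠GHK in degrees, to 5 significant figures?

20.153°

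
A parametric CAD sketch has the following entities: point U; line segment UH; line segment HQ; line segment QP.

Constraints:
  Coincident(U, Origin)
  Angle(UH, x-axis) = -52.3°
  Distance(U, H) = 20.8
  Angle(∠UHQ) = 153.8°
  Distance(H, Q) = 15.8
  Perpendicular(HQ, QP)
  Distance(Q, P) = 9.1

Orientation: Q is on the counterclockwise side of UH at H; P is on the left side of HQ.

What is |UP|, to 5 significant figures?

34.463

U is at the origin; UH runs at -52.3° with length 20.8, so H = 20.8·(cos -52.3°, sin -52.3°) = (12.720, -16.457). ∠UHQ = 153.8°, so HQ runs at -52.3° + (180° − 153.8°) = -26.100° from the x-axis; with |HQ| = 15.8, Q = H + 15.8·(cos -26.100°, sin -26.100°) = (26.909, -23.408). The perpendicularity gives QP at right angles to HQ; with |QP| = 9.1 on the left of HQ, P = Q + 9.1·(0.43994, 0.89803) = (30.912, -15.236). Then |UP| = |P − U| = 34.463.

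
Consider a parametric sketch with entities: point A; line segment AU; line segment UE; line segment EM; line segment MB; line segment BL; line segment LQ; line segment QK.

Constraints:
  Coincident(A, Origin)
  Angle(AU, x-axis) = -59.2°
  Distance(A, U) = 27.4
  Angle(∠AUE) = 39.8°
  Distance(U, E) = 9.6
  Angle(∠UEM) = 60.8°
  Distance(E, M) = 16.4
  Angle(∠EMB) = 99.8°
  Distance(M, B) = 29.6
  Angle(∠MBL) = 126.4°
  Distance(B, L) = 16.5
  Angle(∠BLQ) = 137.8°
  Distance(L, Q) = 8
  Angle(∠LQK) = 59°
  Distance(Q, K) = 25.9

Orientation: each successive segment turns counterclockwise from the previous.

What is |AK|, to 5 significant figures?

37.333

A is at the origin; AU runs at -59.2° with length 27.4, so U = (14.030, -23.536). ∠AUE = 39.8° gives UE at 81.000° from the x-axis; with |UE| = 9.6, E = (15.532, -14.054). ∠UEM = 60.8° gives EM at -159.80° from the x-axis; with |EM| = 16.4, M = (0.14046, -19.717). ∠EMB = 99.8° gives MB at -79.600° from the x-axis; with |MB| = 29.6, B = (5.4838, -48.830). ∠MBL = 126.4° gives BL at -26.000° from the x-axis; with |BL| = 16.5, L = (20.314, -56.063). ∠BLQ = 137.8° gives LQ at 16.200° from the x-axis; with |LQ| = 8.0, Q = (27.996, -53.831). ∠LQK = 59.0° gives QK at 137.20° from the x-axis; with |QK| = 25.9, K = (8.9927, -36.234). Then |AK| = |K − A| = 37.333.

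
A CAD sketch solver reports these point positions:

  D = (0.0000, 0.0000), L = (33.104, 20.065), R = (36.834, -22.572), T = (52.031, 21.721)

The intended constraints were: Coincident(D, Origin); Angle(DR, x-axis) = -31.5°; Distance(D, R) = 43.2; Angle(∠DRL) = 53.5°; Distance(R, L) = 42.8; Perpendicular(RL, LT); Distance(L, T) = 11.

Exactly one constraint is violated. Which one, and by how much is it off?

Distance(L, T) = 11 — off by 8.00.

D = (0.00, 0.00) ✓; DR at -31.50° ✓; |DR| = 43.20 ✓; ∠DRL = 53.50° ✓; |RL| = 42.80 ✓; ∠(RL, LT) = 90.00° ✓; |LT| = 19.00 ✗.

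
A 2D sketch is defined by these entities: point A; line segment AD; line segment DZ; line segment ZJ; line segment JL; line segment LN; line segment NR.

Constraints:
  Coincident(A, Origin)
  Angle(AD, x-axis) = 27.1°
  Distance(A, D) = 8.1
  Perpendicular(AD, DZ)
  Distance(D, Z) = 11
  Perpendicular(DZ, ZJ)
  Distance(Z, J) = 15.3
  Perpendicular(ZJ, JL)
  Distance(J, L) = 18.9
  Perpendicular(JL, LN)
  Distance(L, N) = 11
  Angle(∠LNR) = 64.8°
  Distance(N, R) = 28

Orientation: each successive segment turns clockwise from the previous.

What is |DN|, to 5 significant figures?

8.9944

A is at the origin; AD runs at 27.1° with length 8.1, so D = (7.2107, 3.6899). AD is perpendicular to DZ, so DZ runs at -62.900°; with |DZ| = 11.0, Z = (12.222, -6.1024). DZ ⟂ ZJ, so ZJ runs at -152.90°; with |ZJ| = 15.3, J = (-1.3985, -13.072). ZJ is perpendicular to JL, so JL runs at 117.10°; with |JL| = 18.9, L = (-10.008, 3.7528). JL ⟂ LN, so LN runs at 27.100°; with |LN| = 11.0, N = (-0.21600, 8.7638). Then |DN| = |N − D| = 8.9944.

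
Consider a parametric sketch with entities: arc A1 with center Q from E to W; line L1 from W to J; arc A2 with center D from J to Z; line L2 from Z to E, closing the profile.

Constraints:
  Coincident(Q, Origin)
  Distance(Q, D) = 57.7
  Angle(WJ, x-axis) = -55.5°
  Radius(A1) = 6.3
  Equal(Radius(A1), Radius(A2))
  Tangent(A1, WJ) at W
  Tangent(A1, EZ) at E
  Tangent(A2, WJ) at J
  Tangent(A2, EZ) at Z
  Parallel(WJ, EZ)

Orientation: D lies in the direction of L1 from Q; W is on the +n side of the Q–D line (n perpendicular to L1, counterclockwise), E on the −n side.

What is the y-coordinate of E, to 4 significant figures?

-3.568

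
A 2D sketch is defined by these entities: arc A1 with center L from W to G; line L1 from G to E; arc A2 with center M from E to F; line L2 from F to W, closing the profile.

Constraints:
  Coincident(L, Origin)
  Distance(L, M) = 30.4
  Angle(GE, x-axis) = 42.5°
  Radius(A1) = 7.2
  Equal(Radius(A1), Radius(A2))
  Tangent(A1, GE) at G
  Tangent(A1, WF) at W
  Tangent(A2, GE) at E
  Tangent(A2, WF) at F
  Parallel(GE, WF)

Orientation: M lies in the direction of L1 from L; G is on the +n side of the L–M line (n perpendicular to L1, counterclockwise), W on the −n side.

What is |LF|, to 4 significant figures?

31.24

The slot axis is L1's direction at 42.5°, so u = (cos 42.5°, sin 42.5°) = (0.7373, 0.6756) and n = (−sin 42.5°, cos 42.5°) = (-0.6756, 0.7373). L is at the origin and M lies 30.4 along u from L, so M = 30.4·u = (22.41, 20.54). Tangency of A1 to both parallel lines with radius 7.2 puts G and W at L ± 7.2·n: G = (-4.864, 5.308), W = (4.864, -5.308). Equal radii place E and F the same way about M: E = M + 7.2·n = (17.55, 25.85), F = M − 7.2·n = (27.28, 15.23). Then |LF| = |F − L| = 31.24.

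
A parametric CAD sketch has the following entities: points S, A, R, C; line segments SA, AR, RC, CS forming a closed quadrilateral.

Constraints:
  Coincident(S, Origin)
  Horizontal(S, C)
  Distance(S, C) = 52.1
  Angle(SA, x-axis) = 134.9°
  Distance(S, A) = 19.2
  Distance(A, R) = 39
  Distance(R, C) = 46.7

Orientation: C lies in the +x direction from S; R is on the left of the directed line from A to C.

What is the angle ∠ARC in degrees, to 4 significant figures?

102.6°

S is at the origin; S and C share the same y with |SC| = 52.1 and C in +x, so C = (52.1, 0). SA runs at 134.9° with |SA| = 19.2, so A = (-13.55, 13.60). R is determined by |AR| = 39.0 and |RC| = 46.7 together: it lies at the intersection of circle(A, 39.0) and circle(C, 46.7). With |AC| = 67.05, the foot of the radical line on AC is 28.60 from A and the perpendicular offset is √(39.0² − 28.60²) = 26.51. Taking the left-of-AC solution: R = (19.83, 33.76).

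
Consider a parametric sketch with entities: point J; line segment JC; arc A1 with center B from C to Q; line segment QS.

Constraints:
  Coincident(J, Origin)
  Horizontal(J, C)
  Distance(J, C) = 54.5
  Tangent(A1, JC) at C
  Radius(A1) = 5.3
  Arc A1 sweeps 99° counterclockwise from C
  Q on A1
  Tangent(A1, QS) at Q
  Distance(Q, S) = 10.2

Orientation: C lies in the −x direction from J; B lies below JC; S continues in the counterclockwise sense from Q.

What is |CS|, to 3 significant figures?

16.6

J is at the origin; J and C share the same y with |JC| = 54.5 and C on the −x side, so C = (-54.5, 0.00). Tangency of A1 to JC means the radius BC is perpendicular to JC, so B = C + (0, -5.3) = (-54.5, -5.30). On A1, C sits at bearing 90° from B; a 99° counterclockwise sweep puts Q at bearing 189°, so Q = B + 5.3·(cos 189°, sin 189°) = (-59.7, -6.13). Tangency of A1 to QS means the radius BQ is perpendicular to QS, so QS runs along (−sin 189°, cos 189°); with |QS| = 10.2, S = (-58.1, -16.2). Then |CS| = |S − C| = 16.6.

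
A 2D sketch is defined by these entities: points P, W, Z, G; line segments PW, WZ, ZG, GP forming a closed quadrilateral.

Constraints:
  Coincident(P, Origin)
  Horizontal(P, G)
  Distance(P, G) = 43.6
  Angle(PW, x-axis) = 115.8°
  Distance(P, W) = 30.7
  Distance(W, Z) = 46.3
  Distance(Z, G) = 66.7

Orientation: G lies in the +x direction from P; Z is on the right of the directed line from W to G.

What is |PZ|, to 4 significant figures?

27.42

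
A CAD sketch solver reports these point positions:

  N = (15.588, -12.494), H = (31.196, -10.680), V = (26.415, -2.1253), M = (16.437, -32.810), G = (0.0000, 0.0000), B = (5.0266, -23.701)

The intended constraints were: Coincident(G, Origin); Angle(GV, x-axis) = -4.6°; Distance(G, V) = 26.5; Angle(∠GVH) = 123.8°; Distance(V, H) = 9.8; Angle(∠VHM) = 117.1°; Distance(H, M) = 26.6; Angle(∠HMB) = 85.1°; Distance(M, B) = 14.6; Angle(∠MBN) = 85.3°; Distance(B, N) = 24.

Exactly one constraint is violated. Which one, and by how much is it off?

Distance(B, N) = 24 — off by 8.60.

G = (0.00, 0.00) ✓; GV at -4.600° ✓; |GV| = 26.50 ✓; ∠GVH = 123.8° ✓; |VH| = 9.800 ✓; ∠VHM = 117.1° ✓; |HM| = 26.60 ✓; ∠HMB = 85.10° ✓; |MB| = 14.60 ✓; ∠MBN = 85.30° ✓; |BN| = 15.40 ✗.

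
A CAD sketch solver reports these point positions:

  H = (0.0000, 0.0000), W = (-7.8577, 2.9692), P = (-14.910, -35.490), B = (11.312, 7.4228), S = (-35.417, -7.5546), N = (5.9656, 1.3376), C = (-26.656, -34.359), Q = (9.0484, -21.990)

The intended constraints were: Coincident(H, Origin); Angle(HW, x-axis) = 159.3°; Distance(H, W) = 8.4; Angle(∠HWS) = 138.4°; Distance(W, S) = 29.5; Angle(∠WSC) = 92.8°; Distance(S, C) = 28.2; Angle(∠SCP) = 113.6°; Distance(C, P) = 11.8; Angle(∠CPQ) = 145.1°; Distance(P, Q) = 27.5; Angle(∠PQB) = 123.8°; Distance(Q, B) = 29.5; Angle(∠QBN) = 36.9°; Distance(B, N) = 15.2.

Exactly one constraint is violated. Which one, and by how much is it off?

Distance(B, N) = 15.2 — off by 7.10.

H = (0.00, 0.00) ✓; HW at 159.3° ✓; |HW| = 8.400 ✓; ∠HWS = 138.4° ✓; |WS| = 29.50 ✓; ∠WSC = 92.80° ✓; |SC| = 28.20 ✓; ∠SCP = 113.6° ✓; |CP| = 11.80 ✓; ∠CPQ = 145.1° ✓; |PQ| = 27.50 ✓; ∠PQB = 123.8° ✓; |QB| = 29.50 ✓; ∠QBN = 36.90° ✓; |BN| = 8.100 ✗.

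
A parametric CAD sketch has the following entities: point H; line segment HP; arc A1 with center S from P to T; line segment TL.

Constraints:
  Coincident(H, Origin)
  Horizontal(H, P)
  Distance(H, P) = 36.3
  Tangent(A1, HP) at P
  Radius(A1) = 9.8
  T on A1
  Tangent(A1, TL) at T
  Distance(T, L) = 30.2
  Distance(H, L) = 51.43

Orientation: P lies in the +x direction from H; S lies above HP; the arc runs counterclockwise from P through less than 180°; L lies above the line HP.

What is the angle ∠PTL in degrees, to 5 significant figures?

121.14°

Checks: ∠(SP, PH) = 90.00° ✓; |ST| = 9.800 ✓; ∠(ST, TL) = 90.00° ✓; |TL| = 30.20 ✓; |HL| = 51.43 ✓.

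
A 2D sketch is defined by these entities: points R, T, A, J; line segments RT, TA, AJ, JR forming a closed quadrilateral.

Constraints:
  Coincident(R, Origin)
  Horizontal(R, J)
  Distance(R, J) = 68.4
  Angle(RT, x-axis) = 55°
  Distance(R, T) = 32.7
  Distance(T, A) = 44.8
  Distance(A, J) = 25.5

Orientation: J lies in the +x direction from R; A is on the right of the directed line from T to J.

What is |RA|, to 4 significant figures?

45.83

Checks: RT at 55.00° ✓; |TA| = 44.80 ✓; |AJ| = 25.50 ✓.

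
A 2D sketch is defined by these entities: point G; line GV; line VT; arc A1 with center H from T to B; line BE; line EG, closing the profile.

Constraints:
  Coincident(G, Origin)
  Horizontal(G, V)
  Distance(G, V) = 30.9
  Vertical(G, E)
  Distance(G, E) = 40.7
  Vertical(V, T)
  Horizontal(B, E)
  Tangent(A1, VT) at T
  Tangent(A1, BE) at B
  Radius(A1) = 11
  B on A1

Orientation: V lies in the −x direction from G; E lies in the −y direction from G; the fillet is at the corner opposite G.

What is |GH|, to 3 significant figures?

35.8

G is at the origin; G and V share the same y with |GV| = 30.9 and V on the −x side, so V = (-30.9, 0.00). GE is vertical with |GE| = 40.7 and E on the −y side, so E = (0.00, -40.7). The virtual corner opposite G is at (-30.9, -40.7). Since A1 is tangent to VT there, HT ⟂ VT and A1 meets BE tangentially, so HB is at right angles to BE, with radius 11.0, so the center H sits 11.0 in from both sides at H = (-19.9, -29.7). Then |GH| = |H − G| = 35.8.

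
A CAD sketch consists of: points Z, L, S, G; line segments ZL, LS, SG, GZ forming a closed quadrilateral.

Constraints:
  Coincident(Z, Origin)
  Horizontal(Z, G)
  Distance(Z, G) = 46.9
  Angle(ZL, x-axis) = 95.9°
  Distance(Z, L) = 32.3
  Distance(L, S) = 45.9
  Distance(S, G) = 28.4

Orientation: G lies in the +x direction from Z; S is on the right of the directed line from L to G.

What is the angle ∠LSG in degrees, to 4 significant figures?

104.2°

Z is at the origin; ZG is horizontal with |ZG| = 46.9 and G in +x, so G = (46.9, 0). ZL runs at 95.9° with |ZL| = 32.3, so L = (-3.320, 32.13). S is determined by |LS| = 45.9 and |SG| = 28.4 together: it lies at the intersection of circle(L, 45.9) and circle(G, 28.4). With |LG| = 59.62, the foot of the radical line on LG is 40.71 from L and the perpendicular offset is √(45.9² − 40.71²) = 21.19. Taking the right-of-LG solution: S = (19.55, -7.665).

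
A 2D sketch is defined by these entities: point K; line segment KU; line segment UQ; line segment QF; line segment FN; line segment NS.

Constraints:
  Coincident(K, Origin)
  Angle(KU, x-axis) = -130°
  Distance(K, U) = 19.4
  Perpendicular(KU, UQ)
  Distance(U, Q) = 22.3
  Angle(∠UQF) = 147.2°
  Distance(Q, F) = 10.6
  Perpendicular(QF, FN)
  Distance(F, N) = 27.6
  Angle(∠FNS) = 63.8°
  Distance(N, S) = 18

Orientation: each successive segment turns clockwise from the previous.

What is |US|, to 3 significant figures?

15.2

K is at the origin; KU runs at -130.0° with length 19.4, so U = (-12.5, -14.9). The perpendicularity gives UQ at right angles to KU, so UQ runs at 140°; with |UQ| = 22.3, Q = (-29.6, -0.527). ∠UQF = 147.2° gives QF at 107° from the x-axis; with |QF| = 10.6, F = (-32.7, 9.60). The perpendicularity gives FN at right angles to QF, so FN runs at 17.2°; with |FN| = 27.6, N = (-6.32, 17.8). ∠FNS = 63.8° gives NS at -99.0° from the x-axis; with |NS| = 18.0, S = (-9.14, -0.0180). Then |US| = |S − U| = 15.2.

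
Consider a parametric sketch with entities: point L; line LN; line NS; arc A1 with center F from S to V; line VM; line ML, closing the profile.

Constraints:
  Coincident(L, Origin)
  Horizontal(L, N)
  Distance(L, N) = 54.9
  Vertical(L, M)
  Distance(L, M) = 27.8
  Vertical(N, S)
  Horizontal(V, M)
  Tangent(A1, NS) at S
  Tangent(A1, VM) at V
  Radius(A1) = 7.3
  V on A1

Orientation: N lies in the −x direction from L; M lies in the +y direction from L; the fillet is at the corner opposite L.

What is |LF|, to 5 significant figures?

51.827

L is at the origin; LN is horizontal with |LN| = 54.9 and N on the −x side, so N = (-54.900, 0.0000). L and M share the same x with |LM| = 27.8 and M on the +y side, so M = (0.0000, 27.800). The virtual corner opposite L is at (-54.900, 27.800). Since A1 is tangent to NS there, FS ⟂ NS and A1 meets VM tangentially, so FV is at right angles to VM, with radius 7.3, so the center F sits 7.3 in from both sides at F = (-47.600, 20.500). Then |LF| = |F − L| = 51.827.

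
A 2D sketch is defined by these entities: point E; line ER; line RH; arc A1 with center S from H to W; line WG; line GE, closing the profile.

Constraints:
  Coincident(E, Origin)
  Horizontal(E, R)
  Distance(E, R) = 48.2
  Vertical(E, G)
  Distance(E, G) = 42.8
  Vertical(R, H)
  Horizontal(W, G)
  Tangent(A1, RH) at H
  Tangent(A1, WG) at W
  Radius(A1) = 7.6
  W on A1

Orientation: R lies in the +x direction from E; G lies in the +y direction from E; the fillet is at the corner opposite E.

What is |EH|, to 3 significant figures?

59.7

The virtual corner opposite E is at (48.2, 42.8). The tangent condition forces SH to be normal to RH and A1 meets WG tangentially, so SW is at right angles to WG, with radius 7.6, so the center S sits 7.6 in from both sides at S = (40.6, 35.2). That places the tangent points at H = (48.2, 35.2) on RH and W = (40.6, 42.8) on WG. Then |EH| = |H − E| = 59.7.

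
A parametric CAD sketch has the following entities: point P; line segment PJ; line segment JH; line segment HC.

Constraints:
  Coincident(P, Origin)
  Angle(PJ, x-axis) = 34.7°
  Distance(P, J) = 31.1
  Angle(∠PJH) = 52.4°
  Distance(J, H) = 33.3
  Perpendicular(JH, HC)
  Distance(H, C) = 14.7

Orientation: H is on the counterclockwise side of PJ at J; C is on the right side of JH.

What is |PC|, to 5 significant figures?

41.867

P is at the origin; PJ runs at 34.7° with length 31.1, so J = 31.1·(cos 34.7°, sin 34.7°) = (25.569, 17.705). ∠PJH = 52.4°, so JH runs at 34.7° + (180° − 52.4°) = 162.30° from the x-axis; with |JH| = 33.3, H = J + 33.3·(cos 162.30°, sin 162.30°) = (-6.1549, 27.829). The perpendicularity gives HC at right angles to JH; with |HC| = 14.7 on the right of JH, C = H + 14.7·(0.30403, 0.95266) = (-1.6857, 41.833). Then |PC| = |C − P| = 41.867.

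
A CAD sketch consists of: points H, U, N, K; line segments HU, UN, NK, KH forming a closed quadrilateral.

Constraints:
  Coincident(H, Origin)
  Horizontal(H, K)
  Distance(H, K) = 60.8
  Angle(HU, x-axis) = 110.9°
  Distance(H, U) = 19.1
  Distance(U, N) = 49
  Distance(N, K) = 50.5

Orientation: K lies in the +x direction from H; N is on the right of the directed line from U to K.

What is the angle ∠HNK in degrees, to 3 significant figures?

94.4°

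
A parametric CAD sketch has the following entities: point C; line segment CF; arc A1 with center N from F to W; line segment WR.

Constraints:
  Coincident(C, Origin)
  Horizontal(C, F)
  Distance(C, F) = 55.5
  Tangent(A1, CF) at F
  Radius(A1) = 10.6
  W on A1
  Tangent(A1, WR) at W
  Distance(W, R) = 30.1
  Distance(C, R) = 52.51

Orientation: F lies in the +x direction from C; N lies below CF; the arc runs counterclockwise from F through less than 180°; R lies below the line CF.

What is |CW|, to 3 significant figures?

45.9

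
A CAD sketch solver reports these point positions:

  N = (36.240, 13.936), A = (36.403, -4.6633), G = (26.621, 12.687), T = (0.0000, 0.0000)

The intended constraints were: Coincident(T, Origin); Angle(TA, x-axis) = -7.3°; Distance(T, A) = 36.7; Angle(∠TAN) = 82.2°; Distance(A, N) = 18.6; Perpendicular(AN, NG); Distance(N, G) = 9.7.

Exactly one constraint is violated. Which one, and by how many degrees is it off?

Perpendicular(AN, NG) — off by 6.90°.

T = (0.00, 0.00) ✓; TA at -7.300° ✓; |TA| = 36.70 ✓; ∠TAN = 82.20° ✓; |AN| = 18.60 ✓; ∠(AN, NG) = 96.90° ✗; |NG| = 9.700 ✓.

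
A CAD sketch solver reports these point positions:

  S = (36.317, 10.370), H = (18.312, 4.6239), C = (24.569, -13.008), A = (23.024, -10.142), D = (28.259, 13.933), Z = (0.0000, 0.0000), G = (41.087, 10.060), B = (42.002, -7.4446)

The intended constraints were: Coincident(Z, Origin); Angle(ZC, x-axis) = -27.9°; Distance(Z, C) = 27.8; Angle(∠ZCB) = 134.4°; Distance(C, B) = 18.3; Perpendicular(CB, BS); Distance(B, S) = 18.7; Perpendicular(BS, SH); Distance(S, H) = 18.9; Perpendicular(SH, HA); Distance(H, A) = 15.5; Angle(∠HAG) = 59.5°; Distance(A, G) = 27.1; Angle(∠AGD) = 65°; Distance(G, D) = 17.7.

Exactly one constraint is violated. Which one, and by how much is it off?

Distance(G, D) = 17.7 — off by 4.30.

Z = (0.00, 0.00) ✓; ZC at -27.90° ✓; |ZC| = 27.80 ✓; ∠ZCB = 134.4° ✓; |CB| = 18.30 ✓; ∠(CB, BS) = 90.00° ✓; |BS| = 18.70 ✓; ∠(BS, SH) = 90.00° ✓; |SH| = 18.90 ✓; ∠(SH, HA) = 90.00° ✓; |HA| = 15.50 ✓; ∠HAG = 59.50° ✓; |AG| = 27.10 ✓; ∠AGD = 65.00° ✓; |GD| = 13.40 ✗.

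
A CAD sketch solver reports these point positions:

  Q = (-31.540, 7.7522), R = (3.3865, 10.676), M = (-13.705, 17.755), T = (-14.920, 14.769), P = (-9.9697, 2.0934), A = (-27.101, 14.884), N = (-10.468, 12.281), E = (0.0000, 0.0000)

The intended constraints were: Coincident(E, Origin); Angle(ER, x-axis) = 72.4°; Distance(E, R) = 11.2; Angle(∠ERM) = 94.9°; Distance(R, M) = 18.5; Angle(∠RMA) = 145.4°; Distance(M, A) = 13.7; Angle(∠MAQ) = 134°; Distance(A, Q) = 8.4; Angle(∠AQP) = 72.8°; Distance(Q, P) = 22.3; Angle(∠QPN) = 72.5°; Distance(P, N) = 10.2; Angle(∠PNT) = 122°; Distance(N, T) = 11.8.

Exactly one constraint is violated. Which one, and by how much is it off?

Distance(N, T) = 11.8 — off by 6.70.

E = (0.00, 0.00) ✓; ER at 72.40° ✓; |ER| = 11.20 ✓; ∠ERM = 94.90° ✓; |RM| = 18.50 ✓; ∠RMA = 145.4° ✓; |MA| = 13.70 ✓; ∠MAQ = 134.0° ✓; |AQ| = 8.400 ✓; ∠AQP = 72.80° ✓; |QP| = 22.30 ✓; ∠QPN = 72.50° ✓; |PN| = 10.20 ✓; ∠PNT = 122.0° ✓; |NT| = 5.100 ✗.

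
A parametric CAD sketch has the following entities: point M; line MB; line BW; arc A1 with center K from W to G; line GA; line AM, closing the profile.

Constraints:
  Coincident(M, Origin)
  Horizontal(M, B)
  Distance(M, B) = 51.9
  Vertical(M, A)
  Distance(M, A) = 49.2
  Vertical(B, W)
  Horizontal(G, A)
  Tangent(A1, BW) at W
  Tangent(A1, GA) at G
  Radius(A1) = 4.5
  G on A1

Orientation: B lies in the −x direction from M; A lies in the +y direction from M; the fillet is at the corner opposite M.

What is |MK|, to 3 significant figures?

65.2

MA is vertical with |MA| = 49.2 and A on the +y side, so A = (0.00, 49.2). The virtual corner opposite M is at (-51.9, 49.2). A1 meets BW tangentially, so KW is at right angles to BW and A1 meets GA tangentially, so KG is at right angles to GA, with radius 4.5, so the center K sits 4.5 in from both sides at K = (-47.4, 44.7). Then |MK| = |K − M| = 65.2.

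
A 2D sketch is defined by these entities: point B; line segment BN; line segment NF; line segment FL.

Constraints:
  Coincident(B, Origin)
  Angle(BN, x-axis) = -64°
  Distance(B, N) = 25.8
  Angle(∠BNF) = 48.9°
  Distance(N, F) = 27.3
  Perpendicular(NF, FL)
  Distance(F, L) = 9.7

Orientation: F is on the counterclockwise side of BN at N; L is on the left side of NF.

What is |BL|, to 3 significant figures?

14.2

B is at the origin; BN runs at -64.0° with length 25.8, so N = 25.8·(cos -64.0°, sin -64.0°) = (11.3, -23.2). ∠BNF = 48.9°, so NF runs at -64.0° + (180° − 48.9°) = 67.1° from the x-axis; with |NF| = 27.3, F = N + 27.3·(cos 67.1°, sin 67.1°) = (21.9, 1.96). The perpendicularity gives FL at right angles to NF; with |FL| = 9.7 on the left of NF, L = F + 9.7·(-0.921, 0.389) = (13.0, 5.73). Then |BL| = |L − B| = 14.2.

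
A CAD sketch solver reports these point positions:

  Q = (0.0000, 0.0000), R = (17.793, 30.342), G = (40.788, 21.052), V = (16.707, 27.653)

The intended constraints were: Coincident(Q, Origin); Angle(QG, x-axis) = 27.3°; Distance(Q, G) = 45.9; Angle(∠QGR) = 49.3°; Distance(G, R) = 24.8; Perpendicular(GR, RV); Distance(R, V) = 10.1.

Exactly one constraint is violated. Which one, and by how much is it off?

Distance(R, V) = 10.1 — off by 7.20.

Q = (0.00, 0.00) ✓; QG at 27.30° ✓; |QG| = 45.90 ✓; ∠QGR = 49.30° ✓; |GR| = 24.80 ✓; ∠(GR, RV) = 90.01° ✓; |RV| = 2.900 ✗.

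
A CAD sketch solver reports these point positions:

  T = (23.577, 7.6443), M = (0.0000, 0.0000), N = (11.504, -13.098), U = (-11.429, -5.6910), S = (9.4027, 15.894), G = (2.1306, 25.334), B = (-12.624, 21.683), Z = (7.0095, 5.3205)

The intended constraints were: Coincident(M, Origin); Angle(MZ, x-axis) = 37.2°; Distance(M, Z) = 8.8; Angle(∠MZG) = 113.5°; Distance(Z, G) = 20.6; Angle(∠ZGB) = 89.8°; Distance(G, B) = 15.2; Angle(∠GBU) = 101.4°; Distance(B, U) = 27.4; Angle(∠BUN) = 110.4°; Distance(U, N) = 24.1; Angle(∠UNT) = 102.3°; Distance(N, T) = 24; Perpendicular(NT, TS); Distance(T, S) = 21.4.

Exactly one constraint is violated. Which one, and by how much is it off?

Distance(T, S) = 21.4 — off by 5.00.

M = (0.00, 0.00) ✓; MZ at 37.20° ✓; |MZ| = 8.800 ✓; ∠MZG = 113.5° ✓; |ZG| = 20.60 ✓; ∠ZGB = 89.80° ✓; |GB| = 15.20 ✓; ∠GBU = 101.4° ✓; |BU| = 27.40 ✓; ∠BUN = 110.4° ✓; |UN| = 24.10 ✓; ∠UNT = 102.3° ✓; |NT| = 24.00 ✓; ∠(NT, TS) = 90.00° ✓; |TS| = 16.40 ✗.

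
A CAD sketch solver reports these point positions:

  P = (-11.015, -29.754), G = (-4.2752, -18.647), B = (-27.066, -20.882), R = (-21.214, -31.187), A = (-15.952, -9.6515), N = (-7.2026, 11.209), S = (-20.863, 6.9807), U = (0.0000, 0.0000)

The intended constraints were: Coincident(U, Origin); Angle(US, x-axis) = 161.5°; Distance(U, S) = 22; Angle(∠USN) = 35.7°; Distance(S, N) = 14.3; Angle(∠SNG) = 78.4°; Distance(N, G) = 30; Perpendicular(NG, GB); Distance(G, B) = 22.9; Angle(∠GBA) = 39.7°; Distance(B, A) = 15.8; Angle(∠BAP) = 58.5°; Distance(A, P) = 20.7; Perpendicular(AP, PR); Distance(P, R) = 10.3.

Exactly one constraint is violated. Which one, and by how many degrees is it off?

Perpendicular(AP, PR) — off by 5.80°.

U = (0.00, 0.00) ✓; US at 161.5° ✓; |US| = 22.00 ✓; ∠USN = 35.70° ✓; |SN| = 14.30 ✓; ∠SNG = 78.40° ✓; |NG| = 30.00 ✓; ∠(NG, GB) = 90.00° ✓; |GB| = 22.90 ✓; ∠GBA = 39.70° ✓; |BA| = 15.80 ✓; ∠BAP = 58.50° ✓; |AP| = 20.70 ✓; ∠(AP, PR) = 95.80° ✗; |PR| = 10.30 ✓.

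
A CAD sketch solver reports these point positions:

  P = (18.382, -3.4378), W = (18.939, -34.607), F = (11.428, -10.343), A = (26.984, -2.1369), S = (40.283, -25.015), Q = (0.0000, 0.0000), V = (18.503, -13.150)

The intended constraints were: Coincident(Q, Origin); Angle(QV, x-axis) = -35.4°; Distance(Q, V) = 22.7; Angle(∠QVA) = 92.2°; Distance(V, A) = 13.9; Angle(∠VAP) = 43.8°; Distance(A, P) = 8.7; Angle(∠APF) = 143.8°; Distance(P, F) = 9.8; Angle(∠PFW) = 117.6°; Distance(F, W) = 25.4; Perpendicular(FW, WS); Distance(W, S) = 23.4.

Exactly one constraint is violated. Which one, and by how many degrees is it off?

Perpendicular(FW, WS) — off by 7.00°.

Q = (0.00, 0.00) ✓; QV at -35.40° ✓; |QV| = 22.70 ✓; ∠QVA = 92.20° ✓; |VA| = 13.90 ✓; ∠VAP = 43.80° ✓; |AP| = 8.700 ✓; ∠APF = 143.8° ✓; |PF| = 9.800 ✓; ∠PFW = 117.6° ✓; |FW| = 25.40 ✓; ∠(FW, WS) = 97.00° ✗; |WS| = 23.40 ✓.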